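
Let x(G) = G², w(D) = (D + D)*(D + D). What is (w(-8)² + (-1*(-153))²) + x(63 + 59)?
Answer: 103829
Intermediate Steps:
w(D) = 4*D² (w(D) = (2*D)*(2*D) = 4*D²)
(w(-8)² + (-1*(-153))²) + x(63 + 59) = ((4*(-8)²)² + (-1*(-153))²) + (63 + 59)² = ((4*64)² + 153²) + 122² = (256² + 23409) + 14884 = (65536 + 23409) + 14884 = 88945 + 14884 = 103829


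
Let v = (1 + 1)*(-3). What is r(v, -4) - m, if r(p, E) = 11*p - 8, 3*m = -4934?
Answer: 4712/3 ≈ 1570.7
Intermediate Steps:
m = -4934/3 (m = (⅓)*(-4934) = -4934/3 ≈ -1644.7)
v = -6 (v = 2*(-3) = -6)
r(p, E) = -8 + 11*p
r(v, -4) - m = (-8 + 11*(-6)) - 1*(-4934/3) = (-8 - 66) + 4934/3 = -74 + 4934/3 = 4712/3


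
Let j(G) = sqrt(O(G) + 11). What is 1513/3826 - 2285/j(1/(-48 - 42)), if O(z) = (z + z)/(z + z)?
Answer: 1513/3826 - 2285*sqrt(3)/6 ≈ -659.23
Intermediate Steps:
O(z) = 1 (O(z) = (2*z)/((2*z)) = (2*z)*(1/(2*z)) = 1)
j(G) = 2*sqrt(3) (j(G) = sqrt(1 + 11) = sqrt(12) = 2*sqrt(3))
1513/3826 - 2285/j(1/(-48 - 42)) = 1513/3826 - 2285*sqrt(3)/6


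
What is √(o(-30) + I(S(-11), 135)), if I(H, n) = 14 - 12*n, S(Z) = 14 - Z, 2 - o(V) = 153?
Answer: I*√1757 ≈ 41.917*I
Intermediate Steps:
o(V) = -151 (o(V) = 2 - 1*153 = 2 - 153 = -151)
√(o(-30) + I(S(-11), 135)) = √(-151 + (14 - 12*135)) = √(-151 + (14 - 1620)) = √(-151 - 1606) = √(-1757) = I*√1757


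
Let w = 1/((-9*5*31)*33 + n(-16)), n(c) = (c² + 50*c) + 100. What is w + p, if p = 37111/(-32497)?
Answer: -1724914666/1510428063 ≈ -1.1420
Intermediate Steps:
n(c) = 100 + c² + 50*c
p = -37111/32497 (p = 37111*(-1/32497) = -37111/32497 ≈ -1.1420)
w = -1/46479 (w = 1/((-9*5*31)*33 + (100 + (-16)² + 50*(-16))) = 1/(-45*31*33 + (100 + 256 - 800)) = 1/(-1395*33 - 444) = 1/(-46035 - 444) = 1/(-46479) = -1/46479 ≈ -2.1515e-5)
w + p = -1/46479 - 37111/32497 = -1724914666/1510428063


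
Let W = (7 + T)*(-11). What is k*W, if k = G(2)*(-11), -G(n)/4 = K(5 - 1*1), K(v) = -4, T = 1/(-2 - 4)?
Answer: 39688/3 ≈ 13229.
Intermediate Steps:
T = -⅙ (T = 1/(-6) = -⅙ ≈ -0.16667)
G(n) = 16 (G(n) = -4*(-4) = 16)
W = -451/6 (W = (7 - ⅙)*(-11) = (41/6)*(-11) = -451/6 ≈ -75.167)
k = -176 (k = 16*(-11) = -176)
k*W = -176*(-451/6) = 39688/3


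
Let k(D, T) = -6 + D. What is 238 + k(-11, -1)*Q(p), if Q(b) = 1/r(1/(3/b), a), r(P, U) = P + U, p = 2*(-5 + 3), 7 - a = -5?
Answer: 7565/32 ≈ 236.41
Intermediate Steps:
a = 12 (a = 7 - 1*(-5) = 7 + 5 = 12)
p = -4 (p = 2*(-2) = -4)
Q(b) = 1/(12 + b/3) (Q(b) = 1/(1/(3/b) + 12) = 1/(b/3 + 12) = 1/(12 + b/3))
238 + k(-11, -1)*Q(p) = 238 + (-6 - 11)*(3/(36 - 4)) = 238 - 51/32 = 7565/32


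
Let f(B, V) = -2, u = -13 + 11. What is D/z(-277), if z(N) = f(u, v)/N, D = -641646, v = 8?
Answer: -88867971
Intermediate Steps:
u = -2
z(N) = -2/N
D/z(-277) = -641646/((-2/(-277))) = -641646/((-2*(-1/277))) = -641646/2/277 = -641646*277/2 = -88867971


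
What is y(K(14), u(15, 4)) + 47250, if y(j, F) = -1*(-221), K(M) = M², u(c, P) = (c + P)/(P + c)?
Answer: 47471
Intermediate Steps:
u(c, P) = 1 (u(c, P) = (P + c)/(P + c) = 1)
y(j, F) = 221
y(K(14), u(15, 4)) + 47250 = 221 + 47250 = 47471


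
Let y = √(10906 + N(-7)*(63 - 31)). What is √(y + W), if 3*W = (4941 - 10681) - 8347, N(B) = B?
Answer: √(-42261 + 63*√218)/3 ≈ 67.767*I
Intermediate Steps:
y = 7*√218 (y = √(10906 - 7*(63 - 31)) = √(10906 - 7*32) = √(10906 - 224) = √10682 = 7*√218 ≈ 103.35)
W = -14087/3 (W = ((4941 - 10681) - 8347)/3 = (-5740 - 8347)/3 = (⅓)*(-14087) = -14087/3 ≈ -4695.7)
√(y + W) = √(7*√218 - 14087/3) = √(-14087/3 + 7*√218)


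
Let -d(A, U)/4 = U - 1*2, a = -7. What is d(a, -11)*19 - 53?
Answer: 935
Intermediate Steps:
d(A, U) = 8 - 4*U (d(A, U) = -4*(U - 1*2) = -4*(U - 2) = -4*(-2 + U) = 8 - 4*U)
d(a, -11)*19 - 53 = (8 - 4*(-11))*19 - 53 = (8 + 44)*19 - 53 = 52*19 - 53 = 988 - 53 = 935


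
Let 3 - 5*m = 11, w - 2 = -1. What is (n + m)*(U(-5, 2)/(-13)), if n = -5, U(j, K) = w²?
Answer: 33/65 ≈ 0.50769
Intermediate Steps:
w = 1 (w = 2 - 1 = 1)
m = -8/5 (m = ⅗ - ⅕*11 = ⅗ - 11/5 = -8/5 ≈ -1.6000)
U(j, K) = 1 (U(j, K) = 1² = 1)
(n + m)*(U(-5, 2)/(-13)) = (-5 - 8/5)*(1/(-13)) = -33*(-1)/(5*13) = -33/5*(-1/13) = 33/65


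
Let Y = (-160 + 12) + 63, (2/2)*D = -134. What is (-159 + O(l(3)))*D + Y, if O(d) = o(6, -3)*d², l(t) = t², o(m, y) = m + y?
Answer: -11341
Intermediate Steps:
D = -134
O(d) = 3*d² (O(d) = (6 - 3)*d² = 3*d²)
Y = -85 (Y = -148 + 63 = -85)
(-159 + O(l(3)))*D + Y = (-159 + 3*(3²)²)*(-134) - 85 = (-159 + 3*9²)*(-134) - 85 = (-159 + 3*81)*(-134) - 85 = (-159 + 243)*(-134) - 85 = 84*(-134) - 85 = -11256 - 85 = -11341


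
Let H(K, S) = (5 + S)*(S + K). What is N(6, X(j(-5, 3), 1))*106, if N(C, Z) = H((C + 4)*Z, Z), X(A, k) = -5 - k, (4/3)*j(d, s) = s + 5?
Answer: 6996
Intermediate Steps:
j(d, s) = 15/4 + 3*s/4 (j(d, s) = 3*(s + 5)/4 = 3*(5 + s)/4 = 15/4 + 3*s/4)
H(K, S) = (5 + S)*(K + S)
N(C, Z) = Z² + 5*Z + Z²*(4 + C) + 5*Z*(4 + C) (N(C, Z) = Z² + 5*((C + 4)*Z) + 5*Z + ((C + 4)*Z)*Z = Z² + 5*((4 + C)*Z) + 5*Z + ((4 + C)*Z)*Z = Z² + 5*(Z*(4 + C)) + 5*Z + (Z*(4 + C))*Z = Z² + 5*Z*(4 + C) + 5*Z + Z²*(4 + C) = Z² + 5*Z + Z²*(4 + C) + 5*Z*(4 + C))
N(6, X(j(-5, 3), 1))*106 = ((-5 - 1*1)*(25 + (-5 - 1*1) + 5*6 + (-5 - 1*1)*(4 + 6)))*106 = ((-5 - 1)*(25 + (-5 - 1) + 30 + (-5 - 1)*10))*106 = -6*(25 - 6 + 30 - 6*10)*106 = -6*(25 - 6 + 30 - 60)*106 = -6*(-11)*106 = 66*106 = 6996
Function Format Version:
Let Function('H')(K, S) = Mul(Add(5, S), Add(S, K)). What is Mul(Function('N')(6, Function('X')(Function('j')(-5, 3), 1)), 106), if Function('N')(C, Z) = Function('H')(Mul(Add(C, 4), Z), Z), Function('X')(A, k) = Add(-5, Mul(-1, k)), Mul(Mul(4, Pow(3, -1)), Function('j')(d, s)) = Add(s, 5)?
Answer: 6996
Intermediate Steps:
Function('j')(d, s) = Add(Rational(15, 4), Mul(Rational(3, 4), s)) (Function('j')(d, s) = Mul(Rational(3, 4), Add(s, 5)) = Mul(Rational(3, 4), Add(5, s)) = Add(Rational(15, 4), Mul(Rational(3, 4), s)))
Function('H')(K, S) = Mul(Add(5, S), Add(K, S))
Function('N')(C, Z) = Add(Pow(Z, 2), Mul(5, Z), Mul(Pow(Z, 2), Add(4, C)), Mul(5, Z, Add(4, C))) (Function('N')(C, Z) = Add(Pow(Z, 2), Mul(5, Mul(Add(C, 4), Z)), Mul(5, Z), Mul(Mul(Add(C, 4), Z), Z)) = Add(Pow(Z, 2), Mul(5, Mul(Add(4, C), Z)), Mul(5, Z), Mul(Mul(Add(4, C), Z), Z)) = Add(Pow(Z, 2), Mul(5, Mul(Z, Add(4, C))), Mul(5, Z), Mul(Mul(Z, Add(4, C)), Z)) = Add(Pow(Z, 2), Mul(5, Z, Add(4, C)), Mul(5, Z), Mul(Pow(Z, 2), Add(4, C))) = Add(Pow(Z, 2), Mul(5, Z), Mul(Pow(Z, 2), Add(4, C)), Mul(5, Z, Add(4, C))))
Mul(Function('N')(6, Function('X')(Function('j')(-5, 3), 1)), 106) = Mul(Mul(Add(-5, Mul(-1, 1)), Add(25, Add(-5, Mul(-1, 1)), Mul(5, 6), Mul(Add(-5, Mul(-1, 1)), Add(4, 6)))), 106) = Mul(Mul(Add(-5, -1), Add(25, Add(-5, -1), 30, Mul(Add(-5, -1), 10))), 106) = Mul(Mul(-6, Add(25, -6, 30, Mul(-6, 10))), 106) = Mul(Mul(-6, Add(25, -6, 30, -60)), 106) = Mul(Mul(-6, -11), 106) = Mul(66, 106) = 6996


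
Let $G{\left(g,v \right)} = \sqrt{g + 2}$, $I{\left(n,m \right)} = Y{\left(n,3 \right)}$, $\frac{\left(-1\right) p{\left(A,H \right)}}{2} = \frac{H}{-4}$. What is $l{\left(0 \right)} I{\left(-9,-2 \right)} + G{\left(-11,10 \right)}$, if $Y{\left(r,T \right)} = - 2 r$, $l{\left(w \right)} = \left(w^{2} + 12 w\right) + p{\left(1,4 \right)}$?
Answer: $36 + 3 i \approx 36.0 + 3.0 i$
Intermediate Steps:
$p{\left(A,H \right)} = \frac{H}{2}$ ($p{\left(A,H \right)} = - 2 \frac{H}{-4} = - 2 H \left(- \frac{1}{4}\right) = - 2 \left(- \frac{H}{4}\right) = \frac{H}{2}$)
$l{\left(w \right)} = 2 + w^{2} + 12 w$ ($l{\left(w \right)} = \left(w^{2} + 12 w\right) + \frac{1}{2} \cdot 4 = \left(w^{2} + 12 w\right) + 2 = 2 + w^{2} + 12 w$)
$I{\left(n,m \right)} = - 2 n$
$G{\left(g,v \right)} = \sqrt{2 + g}$
$l{\left(0 \right)} I{\left(-9,-2 \right)} + G{\left(-11,10 \right)} = \left(2 + 0^{2} + 12 \cdot 0\right) \left(\left(-2\right) \left(-9\right)\right) + \sqrt{2 - 11} = \left(2 + 0 + 0\right) 18 + \sqrt{-9} = 2 \cdot 18 + 3 i = 36 + 3 i$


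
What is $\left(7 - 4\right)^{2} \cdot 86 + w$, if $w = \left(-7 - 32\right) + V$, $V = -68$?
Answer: $667$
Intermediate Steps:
$w = -107$ ($w = \left(-7 - 32\right) - 68 = -39 - 68 = -107$)
$\left(7 - 4\right)^{2} \cdot 86 + w = \left(7 - 4\right)^{2} \cdot 86 - 107 = 3^{2} \cdot 86 - 107 = 9 \cdot 86 - 107 = 774 - 107 = 667$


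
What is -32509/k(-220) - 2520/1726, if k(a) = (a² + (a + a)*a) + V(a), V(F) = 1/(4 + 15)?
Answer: -4009139333/2380845263 ≈ -1.6839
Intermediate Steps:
V(F) = 1/19
k(a) = 1/19 + 3*a² (k(a) = (a² + (a + a)*a) + 1/19 = (a² + (2*a)*a) + 1/19 = (a² + 2*a²) + 1/19 = 3*a² + 1/19 = 1/19 + 3*a²)
-32509/k(-220) - 2520/1726 = -32509/(1/19 + 3*(-220)²) - 2520/1726 = -32509/(1/19 + 3*48400) - 2520*1/1726 = -32509/(1/19 + 145200) - 1260/863 = -32509/2758801/19 - 1260/863 = -32509*19/2758801 - 1260/863 = -617671/2758801 - 1260/863 = -4009139333/2380845263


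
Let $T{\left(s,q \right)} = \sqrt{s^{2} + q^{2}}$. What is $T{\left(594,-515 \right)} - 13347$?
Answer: $-13347 + \sqrt{618061} \approx -12561.0$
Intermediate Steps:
$T{\left(s,q \right)} = \sqrt{q^{2} + s^{2}}$
$T{\left(594,-515 \right)} - 13347 = \sqrt{\left(-515\right)^{2} + 594^{2}} - 13347 = \sqrt{265225 + 352836} - 13347 = \sqrt{618061} - 13347 = -13347 + \sqrt{618061}$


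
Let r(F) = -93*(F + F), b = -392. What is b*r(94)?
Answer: 6853728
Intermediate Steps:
r(F) = -186*F
b*r(94) = -(-72912)*94 = -392*(-17484) = 6853728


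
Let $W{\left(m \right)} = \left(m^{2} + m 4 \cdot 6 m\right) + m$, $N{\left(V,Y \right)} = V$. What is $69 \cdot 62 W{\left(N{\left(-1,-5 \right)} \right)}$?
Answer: $102672$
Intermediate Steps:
$W{\left(m \right)} = m + 25 m^{2}$ ($W{\left(m \right)} = \left(m^{2} + 4 m 6 m\right) + m = \left(m^{2} + 24 m m\right) + m = \left(m^{2} + 24 m^{2}\right) + m = 25 m^{2} + m = m + 25 m^{2}$)
$69 \cdot 62 W{\left(N{\left(-1,-5 \right)} \right)} = 69 \cdot 62 \left(- (1 + 25 \left(-1\right))\right) = 4278 \left(- (1 - 25)\right) = 4278 \left(\left(-1\right) \left(-24\right)\right) = 4278 \cdot 24 = 102672$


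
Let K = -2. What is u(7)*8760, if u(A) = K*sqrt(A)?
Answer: -17520*sqrt(7) ≈ -46354.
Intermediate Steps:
u(A) = -2*sqrt(A)
u(7)*8760 = -2*sqrt(7)*8760 = -17520*sqrt(7)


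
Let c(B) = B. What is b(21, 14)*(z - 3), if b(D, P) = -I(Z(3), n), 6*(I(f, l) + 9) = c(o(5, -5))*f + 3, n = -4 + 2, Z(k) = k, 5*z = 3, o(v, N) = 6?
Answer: -66/5 ≈ -13.200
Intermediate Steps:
z = ⅗ (z = (⅕)*3 = ⅗ ≈ 0.60000)
n = -2
I(f, l) = -17/2 + f (I(f, l) = -9 + (6*f + 3)/6 = -9 + (3 + 6*f)/6 = -9 + (½ + f) = -17/2 + f)
b(D, P) = 11/2 (b(D, P) = -(-17/2 + 3) = -1*(-11/2) = 11/2)
b(21, 14)*(z - 3) = 11*(⅗ - 3)/2 = (11/2)*(-12/5) = -66/5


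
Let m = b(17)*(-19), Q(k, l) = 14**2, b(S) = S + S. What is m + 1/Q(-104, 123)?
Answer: -126615/196 ≈ -646.00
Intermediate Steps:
b(S) = 2*S
Q(k, l) = 196
m = -646 (m = (2*17)*(-19) = 34*(-19) = -646)
m + 1/Q(-104, 123) = -646 + 1/196 = -126615/196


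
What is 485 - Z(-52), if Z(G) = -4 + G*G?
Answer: -2215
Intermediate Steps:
Z(G) = -4 + G**2
485 - Z(-52) = 485 - (-4 + (-52)**2) = 485 - (-4 + 2704) = 485 - 1*2700 = 485 - 2700 = -2215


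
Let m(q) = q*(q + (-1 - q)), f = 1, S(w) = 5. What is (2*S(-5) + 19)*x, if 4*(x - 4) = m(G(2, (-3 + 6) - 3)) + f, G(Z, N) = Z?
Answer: 435/4 ≈ 108.75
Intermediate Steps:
m(q) = -q (m(q) = q*(-1) = -q)
x = 15/4 (x = 4 + (-1*2 + 1)/4 = 4 + (-2 + 1)/4 = 4 + (¼)*(-1) = 4 - ¼ = 15/4 ≈ 3.7500)
(2*S(-5) + 19)*x = (2*5 + 19)*(15/4) = (10 + 19)*(15/4) = 29*(15/4) = 435/4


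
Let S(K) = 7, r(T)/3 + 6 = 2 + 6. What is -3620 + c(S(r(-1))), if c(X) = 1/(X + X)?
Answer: -50679/14 ≈ -3619.9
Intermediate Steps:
r(T) = 6 (r(T) = -18 + 3*(2 + 6) = -18 + 3*8 = -18 + 24 = 6)
c(X) = 1/(2*X)
-3620 + c(S(r(-1))) = -3620 + (1/2)/7 = -3620 + (1/2)*(1/7) = -3620 + 1/14 = -50679/14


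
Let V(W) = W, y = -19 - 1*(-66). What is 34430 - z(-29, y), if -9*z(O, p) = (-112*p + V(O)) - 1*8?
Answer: 33841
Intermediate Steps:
y = 47 (y = -19 + 66 = 47)
z(O, p) = 8/9 - O/9 + 112*p/9 (z(O, p) = -((-112*p + O) - 1*8)/9 = -((O - 112*p) - 8)/9 = -(-8 + O - 112*p)/9 = 8/9 - O/9 + 112*p/9)
34430 - z(-29, y) = 34430 - (8/9 - ⅑*(-29) + (112/9)*47) = 34430 - (8/9 + 29/9 + 5264/9) = 34430 - 1*589 = 34430 - 589 = 33841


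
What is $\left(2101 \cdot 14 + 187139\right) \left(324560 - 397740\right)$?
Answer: $-15847348540$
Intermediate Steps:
$\left(2101 \cdot 14 + 187139\right) \left(324560 - 397740\right) = \left(29414 + 187139\right) \left(-73180\right) = 216553 \left(-73180\right) = -15847348540$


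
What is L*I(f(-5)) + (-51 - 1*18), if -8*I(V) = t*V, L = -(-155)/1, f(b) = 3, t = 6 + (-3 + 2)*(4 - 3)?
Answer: -2877/8 ≈ -359.63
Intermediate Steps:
t = 5 (t = 6 - 1*1 = 6 - 1 = 5)
L = 155 (L = -(-155) = -31*(-5) = 155)
I(V) = -5*V/8
L*I(f(-5)) + (-51 - 1*18) = 155*(-5/8*3) + (-51 - 1*18) = 155*(-15/8) + (-51 - 18) = -2325/8 - 69 = -2877/8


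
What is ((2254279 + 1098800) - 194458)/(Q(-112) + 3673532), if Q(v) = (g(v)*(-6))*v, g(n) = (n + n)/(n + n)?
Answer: 3158621/3674204 ≈ 0.85967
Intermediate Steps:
g(n) = 1 (g(n) = (2*n)/((2*n)) = (2*n)*(1/(2*n)) = 1)
Q(v) = -6*v (Q(v) = (1*(-6))*v = -6*v)
((2254279 + 1098800) - 194458)/(Q(-112) + 3673532) = ((2254279 + 1098800) - 194458)/(-6*(-112) + 3673532) = (3353079 - 194458)/(672 + 3673532) = 3158621/3674204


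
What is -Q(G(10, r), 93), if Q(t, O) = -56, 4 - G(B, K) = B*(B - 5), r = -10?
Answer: 56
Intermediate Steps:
G(B, K) = 4 - B*(-5 + B) (G(B, K) = 4 - B*(B - 5) = 4 - B*(-5 + B))
-Q(G(10, r), 93) = -1*(-56) = 56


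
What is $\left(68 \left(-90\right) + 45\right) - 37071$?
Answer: $-43146$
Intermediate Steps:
$\left(68 \left(-90\right) + 45\right) - 37071 = \left(-6120 + 45\right) - 37071 = -6075 - 37071 = -43146$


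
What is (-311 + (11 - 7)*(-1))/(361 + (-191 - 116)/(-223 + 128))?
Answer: -9975/11534 ≈ -0.86483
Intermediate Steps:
(-311 + (11 - 7)*(-1))/(361 + (-191 - 116)/(-223 + 128)) = (-311 + 4*(-1))/(361 - 307/(-95)) = (-311 - 4)/(361 - 307*(-1/95)) = -315/(361 + 307/95) = -315/34602/95 = -315*95/34602 = -9975/11534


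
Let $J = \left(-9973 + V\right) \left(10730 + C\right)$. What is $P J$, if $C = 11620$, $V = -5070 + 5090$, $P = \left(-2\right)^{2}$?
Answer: $-889798200$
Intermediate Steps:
$P = 4$
$V = 20$
$J = -222449550$ ($J = \left(-9973 + 20\right) \left(10730 + 11620\right) = \left(-9953\right) 22350 = -222449550$)
$P J = 4 \left(-222449550\right) = -889798200$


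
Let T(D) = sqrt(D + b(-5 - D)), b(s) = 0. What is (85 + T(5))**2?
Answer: (85 + sqrt(5))**2 ≈ 7610.1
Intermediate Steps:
T(D) = sqrt(D) (T(D) = sqrt(D + 0) = sqrt(D))
(85 + T(5))**2 = (85 + sqrt(5))**2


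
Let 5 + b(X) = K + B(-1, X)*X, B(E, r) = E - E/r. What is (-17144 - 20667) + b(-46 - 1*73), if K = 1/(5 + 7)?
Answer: -452351/12 ≈ -37696.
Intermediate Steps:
K = 1/12 ≈ 0.083333
B(E, r) = E - E/r
b(X) = -59/12 + X*(-1 + 1/X) (b(X) = -5 + (1/12 + (-1 - 1*(-1)/X)*X) = -5 + (1/12 + (-1 + 1/X)*X) = -5 + (1/12 + X*(-1 + 1/X)) = -59/12 + X*(-1 + 1/X))
(-17144 - 20667) + b(-46 - 1*73) = (-17144 - 20667) + (-47/12 - (-46 - 1*73)) = -37811 + (-47/12 - (-46 - 73)) = -37811 + (-47/12 - 1*(-119)) = -37811 + (-47/12 + 119) = -37811 + 1381/12 = -452351/12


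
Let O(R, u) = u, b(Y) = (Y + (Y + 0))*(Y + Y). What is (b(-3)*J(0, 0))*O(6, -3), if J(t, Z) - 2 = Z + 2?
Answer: -432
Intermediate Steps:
b(Y) = 4*Y² (b(Y) = (Y + Y)*(2*Y) = (2*Y)*(2*Y) = 4*Y²)
J(t, Z) = 4 + Z (J(t, Z) = 2 + (Z + 2) = 2 + (2 + Z) = 4 + Z)
(b(-3)*J(0, 0))*O(6, -3) = ((4*(-3)²)*(4 + 0))*(-3) = ((4*9)*4)*(-3) = (36*4)*(-3) = 144*(-3) = -432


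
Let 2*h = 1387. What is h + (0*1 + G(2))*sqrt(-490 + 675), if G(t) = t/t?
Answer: 1387/2 + sqrt(185) ≈ 707.10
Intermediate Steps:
h = 1387/2 (h = (1/2)*1387 = 1387/2 ≈ 693.50)
G(t) = 1
h + (0*1 + G(2))*sqrt(-490 + 675) = 1387/2 + (0*1 + 1)*sqrt(-490 + 675) = 1387/2 + (0 + 1)*sqrt(185) = 1387/2 + 1*sqrt(185) = 1387/2 + sqrt(185)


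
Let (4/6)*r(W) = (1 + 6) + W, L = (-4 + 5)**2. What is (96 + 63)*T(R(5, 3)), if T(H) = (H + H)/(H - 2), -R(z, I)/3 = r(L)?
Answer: 5724/19 ≈ 301.26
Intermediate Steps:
L = 1 (L = 1**2 = 1)
r(W) = 21/2 + 3*W/2 (r(W) = 3*((1 + 6) + W)/2 = 3*(7 + W)/2 = 21/2 + 3*W/2)
R(z, I) = -36 (R(z, I) = -3*(21/2 + (3/2)*1) = -3*(21/2 + 3/2) = -3*12 = -36)
T(H) = 2*H/(-2 + H) (T(H) = (2*H)/(-2 + H) = 2*H/(-2 + H))
(96 + 63)*T(R(5, 3)) = (96 + 63)*(2*(-36)/(-2 - 36)) = 159*(2*(-36)/(-38)) = 159*(2*(-36)*(-1/38)) = 159*(36/19) = 5724/19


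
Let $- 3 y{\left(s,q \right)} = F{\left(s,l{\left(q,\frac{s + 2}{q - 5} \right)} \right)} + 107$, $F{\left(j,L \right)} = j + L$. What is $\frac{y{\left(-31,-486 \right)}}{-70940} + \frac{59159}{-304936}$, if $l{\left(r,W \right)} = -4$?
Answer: $- \frac{1047355249}{5408039960} \approx -0.19367$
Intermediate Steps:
$F{\left(j,L \right)} = L + j$
$y{\left(s,q \right)} = - \frac{103}{3} - \frac{s}{3}$ ($y{\left(s,q \right)} = - \frac{\left(-4 + s\right) + 107}{3} = - \frac{103 + s}{3} = - \frac{103}{3} - \frac{s}{3}$)
$\frac{y{\left(-31,-486 \right)}}{-70940} + \frac{59159}{-304936} = \frac{- \frac{103}{3} - - \frac{31}{3}}{-70940} + \frac{59159}{-304936} = \left(- \frac{103}{3} + \frac{31}{3}\right) \left(- \frac{1}{70940}\right) + 59159 \left(- \frac{1}{304936}\right) = \left(-24\right) \left(- \frac{1}{70940}\right) - \frac{59159}{304936} = \frac{6}{17735} - \frac{59159}{304936} = - \frac{1047355249}{5408039960}$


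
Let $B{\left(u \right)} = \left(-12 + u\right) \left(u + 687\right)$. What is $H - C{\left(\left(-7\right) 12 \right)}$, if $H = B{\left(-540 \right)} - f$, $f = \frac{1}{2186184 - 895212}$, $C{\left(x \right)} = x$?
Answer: $- \frac{104646190321}{1290972} \approx -81060.0$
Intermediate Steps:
$B{\left(u \right)} = \left(-12 + u\right) \left(687 + u\right)$
$f = \frac{1}{1290972} \approx 7.7461 \cdot 10^{-7}$
$H = - \frac{104754631969}{1290972}$ ($H = \left(-8244 + \left(-540\right)^{2} + 675 \left(-540\right)\right) - \frac{1}{1290972} = \left(-8244 + 291600 - 364500\right) - \frac{1}{1290972} = -81144 - \frac{1}{1290972} = - \frac{104754631969}{1290972} \approx -81144.0$)
$H - C{\left(\left(-7\right) 12 \right)} = - \frac{104754631969}{1290972} - \left(-7\right) 12 = - \frac{104754631969}{1290972} - -84 = - \frac{104754631969}{1290972} + 84 = - \frac{104646190321}{1290972}$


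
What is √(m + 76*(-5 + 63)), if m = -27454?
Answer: I*√23046 ≈ 151.81*I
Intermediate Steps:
√(m + 76*(-5 + 63)) = √(-27454 + 76*(-5 + 63)) = √(-27454 + 76*58) = √(-27454 + 4408) = √(-23046) = I*√23046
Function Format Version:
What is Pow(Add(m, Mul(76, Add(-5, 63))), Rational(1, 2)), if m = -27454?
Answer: Mul(I, Pow(23046, Rational(1, 2))) ≈ Mul(151.81, I)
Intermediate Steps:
Pow(Add(m, Mul(76, Add(-5, 63))), Rational(1, 2)) = Pow(Add(-27454, Mul(76, Add(-5, 63))), Rational(1, 2)) = Pow(Add(-27454, Mul(76, 58)), Rational(1, 2)) = Pow(Add(-27454, 4408), Rational(1, 2)) = Pow(-23046, Rational(1, 2)) = Mul(I, Pow(23046, Rational(1, 2)))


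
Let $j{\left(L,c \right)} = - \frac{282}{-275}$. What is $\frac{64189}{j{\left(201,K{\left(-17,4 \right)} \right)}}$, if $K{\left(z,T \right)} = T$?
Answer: $\frac{17651975}{282} \approx 62596.0$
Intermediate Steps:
$j{\left(L,c \right)} = \frac{282}{275}$ ($j{\left(L,c \right)} = \left(-282\right) \left(- \frac{1}{275}\right) = \frac{282}{275}$)
$\frac{64189}{j{\left(201,K{\left(-17,4 \right)} \right)}} = \frac{64189}{\frac{282}{275}} = 64189 \cdot \frac{275}{282} = \frac{17651975}{282}$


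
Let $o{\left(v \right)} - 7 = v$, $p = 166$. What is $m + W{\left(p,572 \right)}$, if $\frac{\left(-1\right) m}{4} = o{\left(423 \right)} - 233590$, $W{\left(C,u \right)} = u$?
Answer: $933212$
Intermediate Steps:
$o{\left(v \right)} = 7 + v$
$m = 932640$ ($m = - 4 \left(\left(7 + 423\right) - 233590\right) = - 4 \left(430 - 233590\right) = \left(-4\right) \left(-233160\right) = 932640$)
$m + W{\left(p,572 \right)} = 932640 + 572 = 933212$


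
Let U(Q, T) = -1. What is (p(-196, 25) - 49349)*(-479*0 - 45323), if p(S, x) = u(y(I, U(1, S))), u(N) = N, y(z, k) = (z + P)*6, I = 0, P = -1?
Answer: 2236916665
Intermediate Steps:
y(z, k) = -6 + 6*z (y(z, k) = (z - 1)*6 = (-1 + z)*6 = -6 + 6*z)
p(S, x) = -6 (p(S, x) = -6 + 6*0 = -6 + 0 = -6)
(p(-196, 25) - 49349)*(-479*0 - 45323) = (-6 - 49349)*(-479*0 - 45323) = -49355*(0 - 45323) = -49355*(-45323) = 2236916665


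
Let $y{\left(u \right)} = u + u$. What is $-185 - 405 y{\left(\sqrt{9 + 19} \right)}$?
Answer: $-185 - 1620 \sqrt{7} \approx -4471.1$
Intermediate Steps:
$y{\left(u \right)} = 2 u$
$-185 - 405 y{\left(\sqrt{9 + 19} \right)} = -185 - 405 \cdot 2 \sqrt{9 + 19} = -185 - 405 \cdot 2 \sqrt{28} = -185 - 405 \cdot 2 \cdot 2 \sqrt{7} = -185 - 405 \cdot 4 \sqrt{7} = -185 - 1620 \sqrt{7}$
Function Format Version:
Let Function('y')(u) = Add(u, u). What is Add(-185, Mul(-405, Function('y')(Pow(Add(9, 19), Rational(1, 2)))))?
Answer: Add(-185, Mul(-1620, Pow(7, Rational(1, 2)))) ≈ -4471.1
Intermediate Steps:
Function('y')(u) = Mul(2, u)
Add(-185, Mul(-405, Function('y')(Pow(Add(9, 19), Rational(1, 2))))) = Add(-185, Mul(-405, Mul(2, Pow(Add(9, 19), Rational(1, 2))))) = Add(-185, Mul(-405, Mul(2, Pow(28, Rational(1, 2))))) = Add(-185, Mul(-405, Mul(2, Mul(2, Pow(7, Rational(1, 2)))))) = Add(-185, Mul(-405, Mul(4, Pow(7, Rational(1, 2))))) = Add(-185, Mul(-1620, Pow(7, Rational(1, 2))))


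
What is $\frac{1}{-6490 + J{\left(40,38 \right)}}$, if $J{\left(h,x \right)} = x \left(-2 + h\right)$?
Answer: $- \frac{1}{5046} \approx -0.00019818$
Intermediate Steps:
$\frac{1}{-6490 + J{\left(40,38 \right)}} = \frac{1}{-6490 + 38 \left(-2 + 40\right)} = \frac{1}{-6490 + 38 \cdot 38} = \frac{1}{-6490 + 1444} = \frac{1}{-5046} = - \frac{1}{5046}$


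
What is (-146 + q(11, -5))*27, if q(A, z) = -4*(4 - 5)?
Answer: -3834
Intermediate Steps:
q(A, z) = 4 (q(A, z) = -4*(-1) = 4)
(-146 + q(11, -5))*27 = (-146 + 4)*27 = -142*27 = -3834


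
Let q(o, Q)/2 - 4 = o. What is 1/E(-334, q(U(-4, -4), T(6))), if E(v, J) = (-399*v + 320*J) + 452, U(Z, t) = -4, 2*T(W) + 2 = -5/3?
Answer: 1/133718 ≈ 7.4784e-6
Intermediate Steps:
T(W) = -11/6 (T(W) = -1 + (-5/3)/2 = -1 + (-5*1/3)/2 = -1 + (1/2)*(-5/3) = -1 - 5/6 = -11/6)
q(o, Q) = 8 + 2*o
E(v, J) = 452 - 399*v + 320*J
1/E(-334, q(U(-4, -4), T(6))) = 1/(452 - 399*(-334) + 320*(8 + 2*(-4))) = 1/(452 + 133266 + 320*(8 - 8)) = 1/(452 + 133266 + 320*0) = 1/(452 + 133266 + 0) = 1/133718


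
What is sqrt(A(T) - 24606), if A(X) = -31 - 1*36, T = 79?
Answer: I*sqrt(24673) ≈ 157.08*I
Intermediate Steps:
A(X) = -67 (A(X) = -31 - 36 = -67)
sqrt(A(T) - 24606) = sqrt(-67 - 24606) = sqrt(-24673) = I*sqrt(24673)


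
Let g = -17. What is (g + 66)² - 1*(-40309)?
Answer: 42710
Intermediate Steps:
(g + 66)² - 1*(-40309) = (-17 + 66)² - 1*(-40309) = 49² + 40309 = 2401 + 40309 = 42710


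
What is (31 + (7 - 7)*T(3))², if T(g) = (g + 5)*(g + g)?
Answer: 961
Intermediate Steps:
T(g) = 2*g*(5 + g) (T(g) = (5 + g)*(2*g) = 2*g*(5 + g))
(31 + (7 - 7)*T(3))² = (31 + (7 - 7)*(2*3*(5 + 3)))² = (31 + 0*(2*3*8))² = (31 + 0*48)² = (31 + 0)² = 31² = 961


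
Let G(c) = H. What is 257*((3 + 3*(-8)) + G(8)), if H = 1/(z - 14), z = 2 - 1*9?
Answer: -113594/21 ≈ -5409.2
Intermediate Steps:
z = -7 (z = 2 - 9 = -7)
H = -1/21 (H = 1/(-7 - 14) = 1/(-21) = -1/21 ≈ -0.047619)
G(c) = -1/21
257*((3 + 3*(-8)) + G(8)) = 257*((3 + 3*(-8)) - 1/21) = 257*((3 - 24) - 1/21) = 257*(-21 - 1/21) = 257*(-442/21) = -113594/21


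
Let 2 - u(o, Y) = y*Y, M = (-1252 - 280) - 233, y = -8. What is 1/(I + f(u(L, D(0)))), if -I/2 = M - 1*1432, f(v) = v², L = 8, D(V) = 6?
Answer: 1/8894 ≈ 0.00011244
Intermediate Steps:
M = -1765 (M = -1532 - 233 = -1765)
u(o, Y) = 2 + 8*Y (u(o, Y) = 2 - (-8)*Y = 2 + 8*Y)
I = 6394 (I = -2*(-1765 - 1*1432) = -2*(-1765 - 1432) = -2*(-3197) = 6394)
1/(I + f(u(L, D(0)))) = 1/(6394 + (2 + 8*6)²) = 1/(6394 + (2 + 48)²) = 1/(6394 + 50²) = 1/(6394 + 2500) = 1/8894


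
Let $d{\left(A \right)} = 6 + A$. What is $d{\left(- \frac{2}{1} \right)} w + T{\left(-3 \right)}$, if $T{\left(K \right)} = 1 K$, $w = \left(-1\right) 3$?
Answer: $-15$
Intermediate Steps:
$w = -3$
$T{\left(K \right)} = K$
$d{\left(- \frac{2}{1} \right)} w + T{\left(-3 \right)} = \left(6 - \frac{2}{1}\right) \left(-3\right) - 3 = \left(6 - 2\right) \left(-3\right) - 3 = 4 \left(-3\right) - 3 = -12 - 3 = -15$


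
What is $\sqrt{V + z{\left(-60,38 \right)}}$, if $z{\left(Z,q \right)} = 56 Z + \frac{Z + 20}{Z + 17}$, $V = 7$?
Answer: $\frac{i \sqrt{6197977}}{43} \approx 57.897 i$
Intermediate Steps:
$z{\left(Z,q \right)} = 56 Z + \frac{20 + Z}{17 + Z}$
$\sqrt{V + z{\left(-60,38 \right)}} = \sqrt{7 + \frac{20 + 56 \left(-60\right)^{2} + 953 \left(-60\right)}{17 - 60}} = \sqrt{7 + \frac{20 + 56 \cdot 3600 - 57180}{-43}} = \sqrt{7 - \frac{20 + 201600 - 57180}{43}} = \sqrt{7 - \frac{144440}{43}} = \sqrt{- \frac{144139}{43}} = \frac{i \sqrt{6197977}}{43}$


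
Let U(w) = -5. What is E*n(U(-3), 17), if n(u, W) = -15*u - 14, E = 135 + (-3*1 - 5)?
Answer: 7747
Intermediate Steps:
E = 127 (E = 135 + (-3 - 5) = 135 - 8 = 127)
n(u, W) = -14 - 15*u
E*n(U(-3), 17) = 127*(-14 - 15*(-5)) = 127*(-14 + 75) = 127*61 = 7747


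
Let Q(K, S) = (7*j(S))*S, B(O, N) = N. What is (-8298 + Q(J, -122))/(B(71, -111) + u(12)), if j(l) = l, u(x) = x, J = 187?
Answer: -95890/99 ≈ -968.59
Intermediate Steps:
Q(K, S) = 7*S² (Q(K, S) = (7*S)*S = 7*S²)
(-8298 + Q(J, -122))/(B(71, -111) + u(12)) = (-8298 + 7*(-122)²)/(-111 + 12) = (-8298 + 7*14884)/(-99) = (-8298 + 104188)*(-1/99) = 95890*(-1/99) = -95890/99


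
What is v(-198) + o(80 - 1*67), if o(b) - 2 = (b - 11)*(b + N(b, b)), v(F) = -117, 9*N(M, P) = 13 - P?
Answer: -89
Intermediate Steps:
N(M, P) = 13/9 - P/9 (N(M, P) = (13 - P)/9 = 13/9 - P/9)
o(b) = 2 + (-11 + b)*(13/9 + 8*b/9) (o(b) = 2 + (b - 11)*(b + (13/9 - b/9)) = 2 + (-11 + b)*(13/9 + 8*b/9))
v(-198) + o(80 - 1*67) = -117 + (-125/9 - 25*(80 - 1*67)/3 + 8*(80 - 1*67)**2/9) = -117 + (-125/9 - 25*(80 - 67)/3 + 8*(80 - 67)**2/9) = -117 + (-125/9 - 25/3*13 + (8/9)*13**2) = -117 + (-125/9 - 325/3 + (8/9)*169) = -117 + (-125/9 - 325/3 + 1352/9) = -117 + 28 = -89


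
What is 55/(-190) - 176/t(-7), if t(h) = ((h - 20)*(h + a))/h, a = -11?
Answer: 20735/9234 ≈ 2.2455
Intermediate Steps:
t(h) = (-20 + h)*(-11 + h)/h (t(h) = ((h - 20)*(h - 11))/h = ((-20 + h)*(-11 + h))/h = (-20 + h)*(-11 + h)/h)
55/(-190) - 176/t(-7) = 55/(-190) - 176/(-31 - 7 + 220/(-7)) = 55*(-1/190) - 176/(-31 - 7 + 220*(-⅐)) = -11/38 - 176/(-31 - 7 - 220/7) = -11/38 - 176/(-486/7) = -11/38 - 176*(-7/486) = -11/38 + 616/243 = 20735/9234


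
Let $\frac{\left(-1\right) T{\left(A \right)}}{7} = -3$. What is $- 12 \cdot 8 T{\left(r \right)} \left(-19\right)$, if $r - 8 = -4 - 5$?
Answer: $38304$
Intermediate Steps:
$r = -1$ ($r = 8 - 9 = -1$)
$T{\left(A \right)} = 21$ ($T{\left(A \right)} = \left(-7\right) \left(-3\right) = 21$)
$- 12 \cdot 8 T{\left(r \right)} \left(-19\right) = - 12 \cdot 8 \cdot 21 \left(-19\right) = \left(-12\right) 168 \left(-19\right) = \left(-2016\right) \left(-19\right) = 38304$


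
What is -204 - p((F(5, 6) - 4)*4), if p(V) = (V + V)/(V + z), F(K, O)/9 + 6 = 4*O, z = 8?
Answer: -8239/40 ≈ -205.98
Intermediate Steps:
F(K, O) = -54 + 36*O (F(K, O) = -54 + 9*(4*O) = -54 + 36*O)
p(V) = 2*V/(8 + V) (p(V) = (V + V)/(V + 8) = (2*V)/(8 + V) = 2*V/(8 + V))
-204 - p((F(5, 6) - 4)*4) = -204 - 2*((-54 + 36*6) - 4)*4/(8 + ((-54 + 36*6) - 4)*4) = -204 - 2*((-54 + 216) - 4)*4/(8 + ((-54 + 216) - 4)*4) = -204 - 2*(162 - 4)*4/(8 + (162 - 4)*4) = -204 - 2*158*4/(8 + 158*4) = -204 - 2*632/(8 + 632) = -204 - 2*632/640 = -204 - 1*79/40 = -204 - 79/40 = -8239/40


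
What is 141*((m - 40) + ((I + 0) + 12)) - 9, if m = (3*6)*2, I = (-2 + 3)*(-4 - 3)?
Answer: 132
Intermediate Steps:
I = -7 (I = 1*(-7) = -7)
m = 36 (m = 18*2 = 36)
141*((m - 40) + ((I + 0) + 12)) - 9 = 141*((36 - 40) + ((-7 + 0) + 12)) - 9 = 141*(-4 + (-7 + 12)) - 9 = 141*(-4 + 5) - 9 = 141*1 - 9 = 141 - 9 = 132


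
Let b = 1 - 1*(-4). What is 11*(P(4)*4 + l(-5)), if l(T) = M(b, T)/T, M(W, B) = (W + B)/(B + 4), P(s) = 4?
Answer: 176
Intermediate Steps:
b = 5 (b = 1 + 4 = 5)
M(W, B) = (B + W)/(4 + B)
l(T) = (5 + T)/(T*(4 + T)) (l(T) = ((T + 5)/(4 + T))/T = ((5 + T)/(4 + T))/T = (5 + T)/(T*(4 + T)))
11*(P(4)*4 + l(-5)) = 11*(4*4 + (5 - 5)/((-5)*(4 - 5))) = 11*(16 - ⅕*0/(-1)) = 11*(16 - ⅕*(-1)*0) = 11*(16 + 0) = 11*16 = 176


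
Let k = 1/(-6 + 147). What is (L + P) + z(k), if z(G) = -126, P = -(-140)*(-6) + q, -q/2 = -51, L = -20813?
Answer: -21677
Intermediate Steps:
q = 102 (q = -2*(-51) = 102)
P = -738 (P = -(-140)*(-6) + 102 = -70*12 + 102 = -840 + 102 = -738)
k = 1/141 ≈ 0.0070922
(L + P) + z(k) = (-20813 - 738) - 126 = -21551 - 126 = -21677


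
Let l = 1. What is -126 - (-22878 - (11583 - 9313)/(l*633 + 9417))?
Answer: 22865987/1005 ≈ 22752.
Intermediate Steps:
-126 - (-22878 - (11583 - 9313)/(l*633 + 9417)) = -126 - (-22878 - (11583 - 9313)/(1*633 + 9417)) = -126 - (-22878 - 2270/(633 + 9417)) = -126 - (-22878 - 2270/10050) = -126 - (-22878 - 1*227/1005) = -126 - (-22878 - 227/1005) = -126 - 1*(-22992617/1005) = -126 + 22992617/1005 = 22865987/1005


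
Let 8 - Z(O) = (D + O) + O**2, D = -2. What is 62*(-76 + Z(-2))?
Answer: -4216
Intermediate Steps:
Z(O) = 10 - O - O**2 (Z(O) = 8 - ((-2 + O) + O**2) = 8 - (-2 + O + O**2) = 8 + (2 - O - O**2) = 10 - O - O**2)
62*(-76 + Z(-2)) = 62*(-76 + (10 - 1*(-2) - 1*(-2)**2)) = 62*(-76 + (10 + 2 - 1*4)) = 62*(-76 + (10 + 2 - 4)) = 62*(-76 + 8) = 62*(-68) = -4216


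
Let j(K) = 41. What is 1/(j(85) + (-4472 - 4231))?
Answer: -1/8662 ≈ -0.00011545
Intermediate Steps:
1/(j(85) + (-4472 - 4231)) = 1/(41 + (-4472 - 4231)) = 1/(41 - 8703) = 1/(-8662) = -1/8662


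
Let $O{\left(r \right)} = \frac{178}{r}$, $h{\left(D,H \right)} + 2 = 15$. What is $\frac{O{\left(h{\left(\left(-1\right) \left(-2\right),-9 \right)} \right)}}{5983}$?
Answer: $\frac{178}{77779} \approx 0.0022885$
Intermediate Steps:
$h{\left(D,H \right)} = 13$ ($h{\left(D,H \right)} = -2 + 15 = 13$)
$\frac{O{\left(h{\left(\left(-1\right) \left(-2\right),-9 \right)} \right)}}{5983} = \frac{178 \cdot \frac{1}{13}}{5983} = 178 \cdot \frac{1}{13} \cdot \frac{1}{5983} = \frac{178}{13} \cdot \frac{1}{5983} = \frac{178}{77779}$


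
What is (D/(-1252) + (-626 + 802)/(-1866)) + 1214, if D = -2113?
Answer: 1419954077/1168116 ≈ 1215.6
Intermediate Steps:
(D/(-1252) + (-626 + 802)/(-1866)) + 1214 = (-2113/(-1252) + (-626 + 802)/(-1866)) + 1214 = (-2113*(-1/1252) + 176*(-1/1866)) + 1214 = (2113/1252 - 88/933) + 1214 = 1861253/1168116 + 1214 = 1419954077/1168116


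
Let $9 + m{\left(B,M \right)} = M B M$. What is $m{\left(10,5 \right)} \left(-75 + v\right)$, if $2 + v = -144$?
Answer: $-53261$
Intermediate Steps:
$m{\left(B,M \right)} = -9 + B M^{2}$ ($m{\left(B,M \right)} = -9 + M B M = -9 + B M M = -9 + B M^{2}$)
$v = -146$ ($v = -2 - 144 = -146$)
$m{\left(10,5 \right)} \left(-75 + v\right) = \left(-9 + 10 \cdot 5^{2}\right) \left(-75 - 146\right) = \left(-9 + 10 \cdot 25\right) \left(-221\right) = \left(-9 + 250\right) \left(-221\right) = 241 \left(-221\right) = -53261$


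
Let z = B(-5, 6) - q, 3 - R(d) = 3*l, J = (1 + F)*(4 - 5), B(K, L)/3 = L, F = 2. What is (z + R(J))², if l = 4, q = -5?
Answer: 196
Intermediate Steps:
B(K, L) = 3*L
J = -3 (J = (1 + 2)*(4 - 5) = 3*(-1) = -3)
R(d) = -9 (R(d) = 3 - 3*4 = 3 - 1*12 = 3 - 12 = -9)
z = 23 (z = 3*6 - 1*(-5) = 18 + 5 = 23)
(z + R(J))² = (23 - 9)² = 14² = 196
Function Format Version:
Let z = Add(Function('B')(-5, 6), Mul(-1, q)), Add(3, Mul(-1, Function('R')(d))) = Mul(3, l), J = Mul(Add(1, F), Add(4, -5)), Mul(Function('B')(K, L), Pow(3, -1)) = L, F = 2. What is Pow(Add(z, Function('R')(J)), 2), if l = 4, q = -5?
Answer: 196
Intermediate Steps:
Function('B')(K, L) = Mul(3, L)
J = -3 (J = Mul(Add(1, 2), Add(4, -5)) = Mul(3, -1) = -3)
Function('R')(d) = -9 (Function('R')(d) = Add(3, Mul(-1, Mul(3, 4))) = Add(3, Mul(-1, 12)) = Add(3, -12) = -9)
z = 23 (z = Add(Mul(3, 6), Mul(-1, -5)) = Add(18, 5) = 23)
Pow(Add(z, Function('R')(J)), 2) = Pow(Add(23, -9), 2) = Pow(14, 2) = 196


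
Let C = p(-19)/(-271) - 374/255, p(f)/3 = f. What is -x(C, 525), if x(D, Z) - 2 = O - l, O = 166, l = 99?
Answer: -69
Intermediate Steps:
p(f) = 3*f
C = -5107/4065 (C = (3*(-19))/(-271) - 374/255 = -57*(-1/271) - 374*1/255 = 57/271 - 22/15 = -5107/4065 ≈ -1.2563)
x(D, Z) = 69 (x(D, Z) = 2 + (166 - 1*99) = 2 + (166 - 99) = 2 + 67 = 69)
-x(C, 525) = -1*69 = -69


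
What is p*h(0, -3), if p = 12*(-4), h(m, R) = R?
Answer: 144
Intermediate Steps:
p = -48
p*h(0, -3) = -48*(-3) = 144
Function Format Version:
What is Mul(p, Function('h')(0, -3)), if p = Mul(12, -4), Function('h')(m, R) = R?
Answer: 144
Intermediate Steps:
p = -48
Mul(p, Function('h')(0, -3)) = Mul(-48, -3) = 144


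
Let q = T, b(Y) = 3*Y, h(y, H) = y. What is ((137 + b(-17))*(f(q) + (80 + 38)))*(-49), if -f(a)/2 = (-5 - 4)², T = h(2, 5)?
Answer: 185416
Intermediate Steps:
T = 2
q = 2
f(a) = -162 (f(a) = -2*(-5 - 4)² = -2*(-9)² = -2*81 = -162)
((137 + b(-17))*(f(q) + (80 + 38)))*(-49) = ((137 + 3*(-17))*(-162 + (80 + 38)))*(-49) = ((137 - 51)*(-162 + 118))*(-49) = (86*(-44))*(-49) = -3784*(-49) = 185416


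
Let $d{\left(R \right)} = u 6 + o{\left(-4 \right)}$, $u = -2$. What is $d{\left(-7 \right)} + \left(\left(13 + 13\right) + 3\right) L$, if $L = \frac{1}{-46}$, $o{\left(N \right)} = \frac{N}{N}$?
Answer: $- \frac{535}{46} \approx -11.63$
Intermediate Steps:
$o{\left(N \right)} = 1$
$L = - \frac{1}{46} \approx -0.021739$
$d{\left(R \right)} = -11$ ($d{\left(R \right)} = \left(-2\right) 6 + 1 = -12 + 1 = -11$)
$d{\left(-7 \right)} + \left(\left(13 + 13\right) + 3\right) L = -11 + \left(\left(13 + 13\right) + 3\right) \left(- \frac{1}{46}\right) = -11 + \left(26 + 3\right) \left(- \frac{1}{46}\right) = -11 + 29 \left(- \frac{1}{46}\right) = -11 - \frac{29}{46} = - \frac{535}{46}$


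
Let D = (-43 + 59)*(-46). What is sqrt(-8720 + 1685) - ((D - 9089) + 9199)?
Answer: 626 + I*sqrt(7035) ≈ 626.0 + 83.875*I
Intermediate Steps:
D = -736 (D = 16*(-46) = -736)
sqrt(-8720 + 1685) - ((D - 9089) + 9199) = sqrt(-8720 + 1685) - ((-736 - 9089) + 9199) = sqrt(-7035) - (-9825 + 9199) = I*sqrt(7035) - 1*(-626) = I*sqrt(7035) + 626 = 626 + I*sqrt(7035)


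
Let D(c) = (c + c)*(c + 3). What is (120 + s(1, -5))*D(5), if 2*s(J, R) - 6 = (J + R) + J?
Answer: 9720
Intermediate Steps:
D(c) = 2*c*(3 + c) (D(c) = (2*c)*(3 + c) = 2*c*(3 + c))
s(J, R) = 3 + J + R/2 (s(J, R) = 3 + ((J + R) + J)/2 = 3 + (R + 2*J)/2 = 3 + (J + R/2) = 3 + J + R/2)
(120 + s(1, -5))*D(5) = (120 + (3 + 1 + (½)*(-5)))*(2*5*(3 + 5)) = (120 + (3 + 1 - 5/2))*(2*5*8) = (120 + 3/2)*80 = (243/2)*80 = 9720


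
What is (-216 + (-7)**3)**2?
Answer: 312481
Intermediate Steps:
(-216 + (-7)**3)**2 = (-216 - 343)**2 = (-559)**2 = 312481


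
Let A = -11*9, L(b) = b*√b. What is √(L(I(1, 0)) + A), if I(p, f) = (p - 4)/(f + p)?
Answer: √(-99 - 3*I*√3) ≈ 0.26103 - 9.9533*I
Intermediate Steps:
I(p, f) = (-4 + p)/(f + p)
L(b) = b^(3/2)
A = -99
√(L(I(1, 0)) + A) = √(((-4 + 1)/(0 + 1))^(3/2) - 99) = √((-3/1)^(3/2) - 99) = √((1*(-3))^(3/2) - 99) = √((-3)^(3/2) - 99) = √(-3*I*√3 - 99) = √(-99 - 3*I*√3)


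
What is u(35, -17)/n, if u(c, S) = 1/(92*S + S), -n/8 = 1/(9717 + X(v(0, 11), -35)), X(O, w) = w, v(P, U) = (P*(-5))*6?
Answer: 4841/6324 ≈ 0.76550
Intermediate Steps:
v(P, U) = -30*P (v(P, U) = -5*P*6 = -30*P)
n = -4/4841 (n = -8/(9717 - 35) = -8/9682 = -8*1/9682 = -4/4841 ≈ -0.00082628)
u(c, S) = 1/(93*S)
u(35, -17)/n = ((1/93)/(-17))/(-4/4841) = ((1/93)*(-1/17))*(-4841/4) = -1/1581*(-4841/4) = 4841/6324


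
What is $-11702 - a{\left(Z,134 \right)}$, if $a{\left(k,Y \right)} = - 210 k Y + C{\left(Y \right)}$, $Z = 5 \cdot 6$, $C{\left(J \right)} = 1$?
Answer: $832497$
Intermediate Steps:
$Z = 30$
$a{\left(k,Y \right)} = 1 - 210 Y k$ ($a{\left(k,Y \right)} = - 210 k Y + 1 = - 210 Y k + 1 = 1 - 210 Y k$)
$-11702 - a{\left(Z,134 \right)} = -11702 - \left(1 - 28140 \cdot 30\right) = -11702 - \left(1 - 844200\right) = -11702 - -844199 = -11702 + 844199 = 832497$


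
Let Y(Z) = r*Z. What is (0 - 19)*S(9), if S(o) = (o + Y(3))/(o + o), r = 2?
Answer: -95/6 ≈ -15.833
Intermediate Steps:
Y(Z) = 2*Z
S(o) = (6 + o)/(2*o) (S(o) = (o + 2*3)/(o + o) = (o + 6)/((2*o)) = (6 + o)*(1/(2*o)) = (6 + o)/(2*o))
(0 - 19)*S(9) = (0 - 19)*((½)*(6 + 9)/9) = -19*15/(2*9) = -19*⅚ = -95/6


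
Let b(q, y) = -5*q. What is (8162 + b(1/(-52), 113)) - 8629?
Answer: -24279/52 ≈ -466.90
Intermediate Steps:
(8162 + b(1/(-52), 113)) - 8629 = (8162 - 5/(-52)) - 8629 = (8162 - 5*(-1/52)) - 8629 = (8162 + 5/52) - 8629 = 424429/52 - 8629 = -24279/52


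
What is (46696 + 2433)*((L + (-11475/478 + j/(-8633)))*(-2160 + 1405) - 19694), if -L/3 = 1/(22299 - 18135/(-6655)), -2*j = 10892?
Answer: -2051538509516096783879/20415259246684 ≈ -1.0049e+8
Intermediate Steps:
j = -5446 (j = -½*10892 = -5446)
L = -1331/9894532 (L = -3/(22299 - 18135/(-6655)) = -3/(22299 - 18135*(-1/6655)) = -3/(22299 + 3627/1331) = -3/29683596/1331 = -3*1331/29683596 = -1331/9894532 ≈ -0.00013452)
(46696 + 2433)*((L + (-11475/478 + j/(-8633)))*(-2160 + 1405) - 19694) = (46696 + 2433)*((-1331/9894532 + (-11475/478 - 5446/(-8633)))*(-2160 + 1405) - 19694) = 49129*((-1331/9894532 + (-11475*1/478 - 5446*(-1/8633)))*(-755) - 19694) = 49129*((-1331/9894532 + (-11475/478 + 5446/8633))*(-755) - 19694) = 49129*((-1331/9894532 - 96460487/4126574)*(-755) - 19694) = 49129*(-477218433913539/20415259246684*(-755) - 19694) = 49129*(360299917604721945/20415259246684 - 19694) = 49129*(-41758197999472751/20415259246684) = -2051538509516096783879/20415259246684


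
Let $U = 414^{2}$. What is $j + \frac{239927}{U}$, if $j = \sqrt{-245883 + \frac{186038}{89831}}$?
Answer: $\frac{239927}{171396} + \frac{i \sqrt{1984162849824785}}{89831} \approx 1.3998 + 495.86 i$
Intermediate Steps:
$U = 171396$
$j = \frac{i \sqrt{1984162849824785}}{89831}$ ($j = \sqrt{-245883 + 186038 \cdot \frac{1}{89831}} = \sqrt{-245883 + \frac{186038}{89831}} = \sqrt{- \frac{22087729735}{89831}} = \frac{i \sqrt{1984162849824785}}{89831} \approx 495.86 i$)
$j + \frac{239927}{U} = \frac{i \sqrt{1984162849824785}}{89831} + \frac{239927}{171396} = \frac{239927}{171396} + \frac{i \sqrt{1984162849824785}}{89831}$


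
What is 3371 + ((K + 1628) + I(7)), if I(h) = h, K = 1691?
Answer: 6697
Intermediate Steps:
3371 + ((K + 1628) + I(7)) = 3371 + ((1691 + 1628) + 7) = 3371 + (3319 + 7) = 3371 + 3326 = 6697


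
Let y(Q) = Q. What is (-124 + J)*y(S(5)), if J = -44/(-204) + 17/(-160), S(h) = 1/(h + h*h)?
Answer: -1010947/244800 ≈ -4.1297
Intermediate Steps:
S(h) = 1/(h + h²)
J = 893/8160 (J = -44*(-1/204) + 17*(-1/160) = 11/51 - 17/160 = 893/8160 ≈ 0.10944)
(-124 + J)*y(S(5)) = (-124 + 893/8160)*(1/(5*(1 + 5))) = -1010947/(40800*6) = -1010947/8160*1/30 = -1010947/244800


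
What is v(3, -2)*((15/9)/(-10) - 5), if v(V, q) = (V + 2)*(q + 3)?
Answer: -155/6 ≈ -25.833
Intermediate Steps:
v(V, q) = (2 + V)*(3 + q)
v(3, -2)*((15/9)/(-10) - 5) = (6 + 2*(-2) + 3*3 + 3*(-2))*((15/9)/(-10) - 5) = (6 - 4 + 9 - 6)*((15*(1/9))*(-1/10) - 5) = 5*((5/3)*(-1/10) - 5) = 5*(-1/6 - 5) = 5*(-31/6) = -155/6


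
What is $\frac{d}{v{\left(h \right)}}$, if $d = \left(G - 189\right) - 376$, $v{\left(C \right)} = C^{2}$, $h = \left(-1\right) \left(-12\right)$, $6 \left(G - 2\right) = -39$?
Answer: $- \frac{1139}{288} \approx -3.9549$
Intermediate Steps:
$G = - \frac{9}{2}$ ($G = 2 + \frac{1}{6} \left(-39\right) = 2 - \frac{13}{2} = - \frac{9}{2} \approx -4.5$)
$h = 12$
$d = - \frac{1139}{2}$ ($d = \left(- \frac{9}{2} - 189\right) - 376 = - \frac{387}{2} - 376 = - \frac{1139}{2} \approx -569.5$)
$\frac{d}{v{\left(h \right)}} = - \frac{1139}{2 \cdot 12^{2}} = - \frac{1139}{2 \cdot 144} = \left(- \frac{1139}{2}\right) \frac{1}{144} = - \frac{1139}{288}$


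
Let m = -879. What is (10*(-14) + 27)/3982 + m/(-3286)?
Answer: 782215/3271213 ≈ 0.23912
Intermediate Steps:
(10*(-14) + 27)/3982 + m/(-3286) = (10*(-14) + 27)/3982 - 879/(-3286) = (-140 + 27)*(1/3982) - 879*(-1/3286) = -113*1/3982 + 879/3286 = -113/3982 + 879/3286 = 782215/3271213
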